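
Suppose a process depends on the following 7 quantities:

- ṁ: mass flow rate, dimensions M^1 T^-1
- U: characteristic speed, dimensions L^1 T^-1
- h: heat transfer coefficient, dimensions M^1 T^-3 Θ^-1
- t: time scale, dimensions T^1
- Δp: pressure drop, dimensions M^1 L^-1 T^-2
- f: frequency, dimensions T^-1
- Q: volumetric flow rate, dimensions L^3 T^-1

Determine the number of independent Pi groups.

There are 7 variables and 4 base dimensions (M, L, T, Θ).
The dimension matrix has rank 4.
Independent dimensionless groups: 7 − 4 = 3.

3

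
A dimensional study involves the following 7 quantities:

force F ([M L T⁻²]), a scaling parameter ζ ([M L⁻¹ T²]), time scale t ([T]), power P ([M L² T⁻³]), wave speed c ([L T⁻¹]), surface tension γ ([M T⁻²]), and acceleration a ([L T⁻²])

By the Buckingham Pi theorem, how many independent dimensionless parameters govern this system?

There are 7 variables and 3 base dimensions (M, L, T).
The dimension matrix has rank 3.
Independent dimensionless groups: 7 − 3 = 4.

4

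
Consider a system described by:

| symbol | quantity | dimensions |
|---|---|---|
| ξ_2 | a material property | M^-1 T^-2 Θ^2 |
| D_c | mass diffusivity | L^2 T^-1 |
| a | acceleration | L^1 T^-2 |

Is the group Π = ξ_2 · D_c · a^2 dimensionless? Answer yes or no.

Sum the exponent of each base dimension across the product:
  M: [ξ_2]_M + [D_c]_M + 2·[a]_M = (-1) + (0) + 2·(0) = -1
  L: [ξ_2]_L + [D_c]_L + 2·[a]_L = (0) + (2) + 2·(1) = 4
  T: [ξ_2]_T + [D_c]_T + 2·[a]_T = (-2) + (-1) + 2·(-2) = -7
  Θ: [ξ_2]_Θ + [D_c]_Θ + 2·[a]_Θ = (2) + (0) + 2·(0) = 2
Net dimensions [M⁻¹ L⁴ T⁻⁷ Θ²] ≠ [1] — not dimensionless.

no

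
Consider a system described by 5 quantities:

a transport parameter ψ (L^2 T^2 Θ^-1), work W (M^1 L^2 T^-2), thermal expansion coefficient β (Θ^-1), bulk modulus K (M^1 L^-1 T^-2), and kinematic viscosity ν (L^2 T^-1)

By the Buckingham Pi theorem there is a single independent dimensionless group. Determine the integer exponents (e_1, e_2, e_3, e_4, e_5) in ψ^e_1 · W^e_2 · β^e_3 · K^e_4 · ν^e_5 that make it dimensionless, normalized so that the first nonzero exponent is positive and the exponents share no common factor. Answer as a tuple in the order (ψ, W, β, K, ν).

M: e_1·(0) + e_2·(1) + e_3·(0) + e_4·(1) + e_5·(0) = 0
L: e_1·(2) + e_2·(2) + e_3·(0) + e_4·(-1) + e_5·(2) = 0
T: e_1·(2) + e_2·(-2) + e_3·(0) + e_4·(-2) + e_5·(-1) = 0
Θ: e_1·(-1) + e_2·(0) + e_3·(-1) + e_4·(0) + e_5·(0) = 0
Solving this homogeneous linear system for the smallest-integer solution (first nonzero entry positive) gives (1, -2, -1, 2, 2).

(1, -2, -1, 2, 2)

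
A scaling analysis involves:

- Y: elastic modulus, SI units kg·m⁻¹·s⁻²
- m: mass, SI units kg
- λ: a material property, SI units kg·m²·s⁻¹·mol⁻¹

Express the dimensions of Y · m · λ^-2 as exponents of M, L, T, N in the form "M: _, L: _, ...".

Collect each base-dimension exponent across the product:
  M: (1) + (1) − 2·(1) = 0
  L: (-1) + (0) − 2·(2) = -5
  T: (-2) + (0) − 2·(-1) = 0
  N: (0) + (0) − 2·(-1) = 2
So the dimensions are [L⁻⁵ N²].

M: 0, L: -5, T: 0, N: 2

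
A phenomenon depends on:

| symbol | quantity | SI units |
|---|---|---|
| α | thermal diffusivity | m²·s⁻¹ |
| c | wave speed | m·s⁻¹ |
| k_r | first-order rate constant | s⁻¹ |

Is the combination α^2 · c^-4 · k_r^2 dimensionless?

Sum the exponent of each base dimension across the product:
  L: 2·[α]_L − 4·[c]_L + 2·[k_r]_L = 2·(2) − 4·(1) + 2·(0) = 0
  T: 2·[α]_T − 4·[c]_T + 2·[k_r]_T = 2·(-1) − 4·(-1) + 2·(-1) = 0
All base exponents vanish — dimensionless.

yes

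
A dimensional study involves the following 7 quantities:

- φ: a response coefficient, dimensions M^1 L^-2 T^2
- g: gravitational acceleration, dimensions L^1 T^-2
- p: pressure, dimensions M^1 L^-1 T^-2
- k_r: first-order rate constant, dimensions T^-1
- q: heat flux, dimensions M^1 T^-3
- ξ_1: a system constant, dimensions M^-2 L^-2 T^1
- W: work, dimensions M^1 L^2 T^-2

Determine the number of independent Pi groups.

4

There are 7 variables and 3 base dimensions (M, L, T).
The dimension matrix has rank 3.
Independent dimensionless groups: 7 − 3 = 4.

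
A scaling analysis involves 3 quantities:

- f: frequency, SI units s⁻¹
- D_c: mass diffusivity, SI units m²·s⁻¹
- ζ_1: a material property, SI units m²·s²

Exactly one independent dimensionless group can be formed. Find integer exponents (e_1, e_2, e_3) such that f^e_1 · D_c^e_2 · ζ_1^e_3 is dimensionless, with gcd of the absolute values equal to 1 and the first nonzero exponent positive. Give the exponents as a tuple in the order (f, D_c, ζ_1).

L: e_1·(0) + e_2·(2) + e_3·(2) = 0
T: e_1·(-1) + e_2·(-1) + e_3·(2) = 0
Solving this homogeneous linear system for the smallest-integer solution (first nonzero entry positive) gives (3, -1, 1).

(3, -1, 1)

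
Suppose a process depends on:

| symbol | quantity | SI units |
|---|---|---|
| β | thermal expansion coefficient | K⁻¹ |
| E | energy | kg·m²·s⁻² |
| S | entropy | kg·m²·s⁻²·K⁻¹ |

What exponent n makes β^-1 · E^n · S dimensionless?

Balance the M exponent: (1)·n from E, plus −(0) + (1) = 1 from the rest, must sum to zero.
n + 1 = 0, so n = -1.

-1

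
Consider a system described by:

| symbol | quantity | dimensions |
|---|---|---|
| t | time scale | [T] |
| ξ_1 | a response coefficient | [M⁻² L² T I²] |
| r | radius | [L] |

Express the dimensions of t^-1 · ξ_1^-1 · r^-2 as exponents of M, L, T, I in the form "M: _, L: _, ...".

M: 2, L: -4, T: -2, I: -2

Collect each base-dimension exponent across the product:
  M: −(0) − (-2) − 2·(0) = 2
  L: −(0) − (2) − 2·(1) = -4
  T: −(1) − (1) − 2·(0) = -2
  I: −(0) − (2) − 2·(0) = -2
So the dimensions are [M² L⁻⁴ T⁻² I⁻²].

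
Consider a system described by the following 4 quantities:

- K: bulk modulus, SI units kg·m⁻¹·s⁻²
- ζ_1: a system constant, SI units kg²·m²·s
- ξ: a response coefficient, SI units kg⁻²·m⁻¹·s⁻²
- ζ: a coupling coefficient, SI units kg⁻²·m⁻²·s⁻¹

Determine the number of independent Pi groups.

1

There are 4 variables and 3 base dimensions (M, L, T).
The dimension matrix has rank 3.
Independent dimensionless groups: 4 − 3 = 1.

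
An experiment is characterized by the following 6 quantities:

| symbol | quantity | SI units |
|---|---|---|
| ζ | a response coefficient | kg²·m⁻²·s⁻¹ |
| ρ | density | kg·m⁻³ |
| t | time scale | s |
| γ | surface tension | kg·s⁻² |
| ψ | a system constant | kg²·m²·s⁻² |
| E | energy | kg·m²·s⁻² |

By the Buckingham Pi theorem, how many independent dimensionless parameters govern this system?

There are 6 variables and 3 base dimensions (M, L, T).
The dimension matrix has rank 3.
Independent dimensionless groups: 6 − 3 = 3.

3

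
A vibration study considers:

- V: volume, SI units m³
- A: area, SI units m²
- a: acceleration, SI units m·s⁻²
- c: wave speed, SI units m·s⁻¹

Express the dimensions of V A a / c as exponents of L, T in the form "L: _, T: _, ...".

Collect each base-dimension exponent across the product:
  L: (3) + (2) + (1) − (1) = 5
  T: (0) + (0) + (-2) − (-1) = -1
So the dimensions are [L⁵ T⁻¹].

L: 5, T: -1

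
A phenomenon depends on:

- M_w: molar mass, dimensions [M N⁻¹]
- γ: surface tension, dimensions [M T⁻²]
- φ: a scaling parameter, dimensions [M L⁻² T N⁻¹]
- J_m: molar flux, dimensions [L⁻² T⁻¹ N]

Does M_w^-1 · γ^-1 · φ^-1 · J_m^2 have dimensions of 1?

Sum the exponent of each base dimension across the product:
  M: −[M_w]_M − [γ]_M − [φ]_M + 2·[J_m]_M = −(1) − (1) − (1) + 2·(0) = -3
  L: −[M_w]_L − [γ]_L − [φ]_L + 2·[J_m]_L = −(0) − (0) − (-2) + 2·(-2) = -2
  T: −[M_w]_T − [γ]_T − [φ]_T + 2·[J_m]_T = −(0) − (-2) − (1) + 2·(-1) = -1
  N: −[M_w]_N − [γ]_N − [φ]_N + 2·[J_m]_N = −(-1) − (0) − (-1) + 2·(1) = 4
Net dimensions [M⁻³ L⁻² T⁻¹ N⁴] ≠ [1] — not dimensionless.

no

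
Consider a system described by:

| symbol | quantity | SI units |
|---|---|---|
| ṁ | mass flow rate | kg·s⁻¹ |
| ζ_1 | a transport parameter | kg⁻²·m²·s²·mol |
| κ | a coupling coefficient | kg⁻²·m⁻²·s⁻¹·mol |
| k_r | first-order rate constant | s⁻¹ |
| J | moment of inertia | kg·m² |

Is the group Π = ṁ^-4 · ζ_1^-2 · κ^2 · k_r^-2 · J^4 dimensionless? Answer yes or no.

yes

Sum the exponent of each base dimension across the product:
  M: −4·[ṁ]_M − 2·[ζ_1]_M + 2·[κ]_M − 2·[k_r]_M + 4·[J]_M = −4·(1) − 2·(-2) + 2·(-2) − 2·(0) + 4·(1) = 0
  L: −4·[ṁ]_L − 2·[ζ_1]_L + 2·[κ]_L − 2·[k_r]_L + 4·[J]_L = −4·(0) − 2·(2) + 2·(-2) − 2·(0) + 4·(2) = 0
  T: −4·[ṁ]_T − 2·[ζ_1]_T + 2·[κ]_T − 2·[k_r]_T + 4·[J]_T = −4·(-1) − 2·(2) + 2·(-1) − 2·(-1) + 4·(0) = 0
  N: −4·[ṁ]_N − 2·[ζ_1]_N + 2·[κ]_N − 2·[k_r]_N + 4·[J]_N = −4·(0) − 2·(1) + 2·(1) − 2·(0) + 4·(0) = 0
All base exponents vanish — dimensionless.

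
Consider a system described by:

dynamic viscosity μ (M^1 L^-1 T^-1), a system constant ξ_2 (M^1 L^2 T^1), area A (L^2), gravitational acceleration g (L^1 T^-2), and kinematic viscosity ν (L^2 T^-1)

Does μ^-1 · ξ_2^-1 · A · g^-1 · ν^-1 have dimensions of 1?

Sum the exponent of each base dimension across the product:
  M: −[μ]_M − [ξ_2]_M + [A]_M − [g]_M − [ν]_M = −(1) − (1) + (0) − (0) − (0) = -2
  L: −[μ]_L − [ξ_2]_L + [A]_L − [g]_L − [ν]_L = −(-1) − (2) + (2) − (1) − (2) = -2
  T: −[μ]_T − [ξ_2]_T + [A]_T − [g]_T − [ν]_T = −(-1) − (1) + (0) − (-2) − (-1) = 3
Net dimensions [M⁻² L⁻² T³] ≠ [1] — not dimensionless.

no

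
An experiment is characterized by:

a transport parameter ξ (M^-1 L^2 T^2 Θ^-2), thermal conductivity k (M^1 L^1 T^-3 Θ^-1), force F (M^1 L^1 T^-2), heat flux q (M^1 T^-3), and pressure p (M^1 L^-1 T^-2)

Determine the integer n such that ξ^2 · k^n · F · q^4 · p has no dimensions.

-4

Balance the M exponent: (1)·n from k, plus 2·(-1) + (1) + 4·(1) + (1) = 4 from the rest, must sum to zero.
n + 4 = 0, so n = -4.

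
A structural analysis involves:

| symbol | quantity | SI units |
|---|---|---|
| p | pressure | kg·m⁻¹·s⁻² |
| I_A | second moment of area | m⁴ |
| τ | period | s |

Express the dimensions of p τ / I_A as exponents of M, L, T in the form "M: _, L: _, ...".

Collect each base-dimension exponent across the product:
  M: (1) − (0) + (0) = 1
  L: (-1) − (4) + (0) = -5
  T: (-2) − (0) + (1) = -1
So the dimensions are [M L⁻⁵ T⁻¹].

M: 1, L: -5, T: -1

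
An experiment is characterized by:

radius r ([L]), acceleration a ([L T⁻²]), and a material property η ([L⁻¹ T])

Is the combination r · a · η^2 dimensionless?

yes

Sum the exponent of each base dimension across the product:
  M: [r]_M + [a]_M + 2·[η]_M = (0) + (0) + 2·(0) = 0
  L: [r]_L + [a]_L + 2·[η]_L = (1) + (1) + 2·(-1) = 0
  T: [r]_T + [a]_T + 2·[η]_T = (0) + (-2) + 2·(1) = 0
All base exponents vanish — dimensionless.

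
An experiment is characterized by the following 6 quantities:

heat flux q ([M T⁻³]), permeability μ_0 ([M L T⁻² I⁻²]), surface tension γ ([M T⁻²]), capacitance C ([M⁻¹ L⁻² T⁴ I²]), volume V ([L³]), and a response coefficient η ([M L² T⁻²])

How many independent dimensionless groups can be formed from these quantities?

2

There are 6 variables and 4 base dimensions (M, L, T, I).
The dimension matrix has rank 4.
Independent dimensionless groups: 6 − 4 = 2.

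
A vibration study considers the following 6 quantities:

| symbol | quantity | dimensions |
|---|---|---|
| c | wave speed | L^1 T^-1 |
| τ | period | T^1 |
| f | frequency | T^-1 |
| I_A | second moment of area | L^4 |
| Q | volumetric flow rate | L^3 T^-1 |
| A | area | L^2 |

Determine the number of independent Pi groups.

There are 6 variables and 2 base dimensions (L, T).
The dimension matrix has rank 2.
Independent dimensionless groups: 6 − 2 = 4.

4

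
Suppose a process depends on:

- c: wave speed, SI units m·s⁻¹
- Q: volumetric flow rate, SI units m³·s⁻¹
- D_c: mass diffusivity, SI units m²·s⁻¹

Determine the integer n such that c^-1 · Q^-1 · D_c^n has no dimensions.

2

Balance the L exponent: (2)·n from D_c, plus −(1) − (3) = -4 from the rest, must sum to zero.
2n − 4 = 0, so n = 2.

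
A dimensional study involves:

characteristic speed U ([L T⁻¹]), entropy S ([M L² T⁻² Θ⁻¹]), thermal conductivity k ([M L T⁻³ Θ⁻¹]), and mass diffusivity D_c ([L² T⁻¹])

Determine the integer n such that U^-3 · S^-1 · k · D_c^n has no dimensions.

2

Balance the L exponent: (2)·n from D_c, plus −3·(1) − (2) + (1) = -4 from the rest, must sum to zero.
2n − 4 = 0, so n = 2.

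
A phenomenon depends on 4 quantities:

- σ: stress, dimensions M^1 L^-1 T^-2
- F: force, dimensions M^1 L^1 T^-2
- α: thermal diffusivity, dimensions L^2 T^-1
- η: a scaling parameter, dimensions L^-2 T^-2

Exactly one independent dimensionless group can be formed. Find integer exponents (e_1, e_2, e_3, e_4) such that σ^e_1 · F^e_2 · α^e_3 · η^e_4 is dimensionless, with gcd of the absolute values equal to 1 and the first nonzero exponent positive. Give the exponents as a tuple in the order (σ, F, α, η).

M: e_1·(1) + e_2·(1) + e_3·(0) + e_4·(0) = 0
L: e_1·(-1) + e_2·(1) + e_3·(2) + e_4·(-2) = 0
T: e_1·(-2) + e_2·(-2) + e_3·(-1) + e_4·(-2) = 0
Solving this homogeneous linear system for the smallest-integer solution (first nonzero entry positive) gives (3, -3, 2, -1).

(3, -3, 2, -1)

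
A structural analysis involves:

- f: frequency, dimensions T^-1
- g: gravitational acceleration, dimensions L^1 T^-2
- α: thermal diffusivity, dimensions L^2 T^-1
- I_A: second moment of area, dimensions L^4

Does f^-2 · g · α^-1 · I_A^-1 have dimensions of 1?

no

Sum the exponent of each base dimension across the product:
  L: −2·[f]_L + [g]_L − [α]_L − [I_A]_L = −2·(0) + (1) − (2) − (4) = -5
  T: −2·[f]_T + [g]_T − [α]_T − [I_A]_T = −2·(-1) + (-2) − (-1) − (0) = 1
Net dimensions [L⁻⁵ T] ≠ [1] — not dimensionless.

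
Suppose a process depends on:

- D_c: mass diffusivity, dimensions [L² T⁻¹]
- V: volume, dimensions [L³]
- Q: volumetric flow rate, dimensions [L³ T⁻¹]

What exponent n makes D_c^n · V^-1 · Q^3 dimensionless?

-3

Balance the L exponent: (2)·n from D_c, plus −(3) + 3·(3) = 6 from the rest, must sum to zero.
2n + 6 = 0, so n = -3.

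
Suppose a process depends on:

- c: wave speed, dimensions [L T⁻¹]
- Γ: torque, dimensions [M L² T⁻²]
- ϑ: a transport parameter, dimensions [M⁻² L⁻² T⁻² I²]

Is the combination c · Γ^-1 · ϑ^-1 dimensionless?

no

Sum the exponent of each base dimension across the product:
  M: [c]_M − [Γ]_M − [ϑ]_M = (0) − (1) − (-2) = 1
  L: [c]_L − [Γ]_L − [ϑ]_L = (1) − (2) − (-2) = 1
  T: [c]_T − [Γ]_T − [ϑ]_T = (-1) − (-2) − (-2) = 3
  I: [c]_I − [Γ]_I − [ϑ]_I = (0) − (0) − (2) = -2
Net dimensions [M L T³ I⁻²] ≠ [1] — not dimensionless.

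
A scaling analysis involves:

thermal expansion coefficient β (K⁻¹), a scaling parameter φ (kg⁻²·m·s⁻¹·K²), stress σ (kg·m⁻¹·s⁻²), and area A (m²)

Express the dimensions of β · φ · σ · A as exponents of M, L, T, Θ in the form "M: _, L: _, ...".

M: -1, L: 2, T: -3, Θ: 1

Collect each base-dimension exponent across the product:
  M: (0) + (-2) + (1) + (0) = -1
  L: (0) + (1) + (-1) + (2) = 2
  T: (0) + (-1) + (-2) + (0) = -3
  Θ: (-1) + (2) + (0) + (0) = 1
So the dimensions are [M⁻¹ L² T⁻³ Θ].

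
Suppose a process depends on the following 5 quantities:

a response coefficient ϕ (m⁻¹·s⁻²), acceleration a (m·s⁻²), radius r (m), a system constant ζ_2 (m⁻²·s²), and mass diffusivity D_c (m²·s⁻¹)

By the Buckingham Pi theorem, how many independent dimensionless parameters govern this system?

3

There are 5 variables and 2 base dimensions (L, T).
The dimension matrix has rank 2.
Independent dimensionless groups: 5 − 2 = 3.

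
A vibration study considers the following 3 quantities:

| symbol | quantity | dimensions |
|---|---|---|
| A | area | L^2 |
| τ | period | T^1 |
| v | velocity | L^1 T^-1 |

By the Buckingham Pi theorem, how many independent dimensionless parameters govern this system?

1

There are 3 variables and 2 base dimensions (L, T).
The dimension matrix has rank 2.
Independent dimensionless groups: 3 − 2 = 1.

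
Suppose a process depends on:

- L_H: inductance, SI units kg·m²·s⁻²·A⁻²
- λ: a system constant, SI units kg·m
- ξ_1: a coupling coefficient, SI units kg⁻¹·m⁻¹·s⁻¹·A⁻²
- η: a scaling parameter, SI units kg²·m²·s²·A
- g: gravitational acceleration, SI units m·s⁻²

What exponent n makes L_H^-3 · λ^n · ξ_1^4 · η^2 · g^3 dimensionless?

Balance the M exponent: (1)·n from λ, plus −3·(1) + 4·(-1) + 2·(2) + 3·(0) = -3 from the rest, must sum to zero.
n − 3 = 0, so n = 3.

3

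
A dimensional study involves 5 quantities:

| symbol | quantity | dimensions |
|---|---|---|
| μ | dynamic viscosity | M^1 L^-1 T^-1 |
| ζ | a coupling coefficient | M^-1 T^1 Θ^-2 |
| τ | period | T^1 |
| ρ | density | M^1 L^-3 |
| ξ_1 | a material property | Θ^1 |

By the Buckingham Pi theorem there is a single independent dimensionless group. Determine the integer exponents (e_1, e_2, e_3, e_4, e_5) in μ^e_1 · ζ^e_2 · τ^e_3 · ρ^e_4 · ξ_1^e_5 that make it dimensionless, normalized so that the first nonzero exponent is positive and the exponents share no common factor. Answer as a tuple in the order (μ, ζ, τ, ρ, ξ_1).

(3, 2, 1, -1, 4)

M: e_1·(1) + e_2·(-1) + e_3·(0) + e_4·(1) + e_5·(0) = 0
L: e_1·(-1) + e_2·(0) + e_3·(0) + e_4·(-3) + e_5·(0) = 0
T: e_1·(-1) + e_2·(1) + e_3·(1) + e_4·(0) + e_5·(0) = 0
Θ: e_1·(0) + e_2·(-2) + e_3·(0) + e_4·(0) + e_5·(1) = 0
Solving this homogeneous linear system for the smallest-integer solution (first nonzero entry positive) gives (3, 2, 1, -1, 4).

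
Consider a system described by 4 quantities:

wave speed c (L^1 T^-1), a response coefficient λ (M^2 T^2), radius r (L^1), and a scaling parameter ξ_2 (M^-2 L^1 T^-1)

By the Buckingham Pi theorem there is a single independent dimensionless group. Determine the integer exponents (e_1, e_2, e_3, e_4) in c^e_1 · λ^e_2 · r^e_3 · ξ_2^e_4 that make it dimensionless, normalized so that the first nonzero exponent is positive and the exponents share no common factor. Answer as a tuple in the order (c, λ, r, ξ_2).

M: e_1·(0) + e_2·(2) + e_3·(0) + e_4·(-2) = 0
L: e_1·(1) + e_2·(0) + e_3·(1) + e_4·(1) = 0
T: e_1·(-1) + e_2·(2) + e_3·(0) + e_4·(-1) = 0
Solving this homogeneous linear system for the smallest-integer solution (first nonzero entry positive) gives (1, 1, -2, 1).

(1, 1, -2, 1)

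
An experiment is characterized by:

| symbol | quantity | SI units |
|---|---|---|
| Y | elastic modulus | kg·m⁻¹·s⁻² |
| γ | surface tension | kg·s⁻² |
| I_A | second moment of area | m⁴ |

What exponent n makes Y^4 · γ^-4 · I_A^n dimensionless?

1

Balance the L exponent: (4)·n from I_A, plus 4·(-1) − 4·(0) = -4 from the rest, must sum to zero.
4n − 4 = 0, so n = 1.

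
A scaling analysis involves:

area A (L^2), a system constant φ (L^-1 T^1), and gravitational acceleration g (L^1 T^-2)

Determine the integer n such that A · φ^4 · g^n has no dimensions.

2

Balance the L exponent: (1)·n from g, plus (2) + 4·(-1) = -2 from the rest, must sum to zero.
n − 2 = 0, so n = 2.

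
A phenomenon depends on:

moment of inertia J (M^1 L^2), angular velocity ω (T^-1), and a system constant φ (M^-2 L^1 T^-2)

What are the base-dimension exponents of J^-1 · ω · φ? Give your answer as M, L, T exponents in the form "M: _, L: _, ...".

Collect each base-dimension exponent across the product:
  M: −(1) + (0) + (-2) = -3
  L: −(2) + (0) + (1) = -1
  T: −(0) + (-1) + (-2) = -3
So the dimensions are [M⁻³ L⁻¹ T⁻³].

M: -3, L: -1, T: -3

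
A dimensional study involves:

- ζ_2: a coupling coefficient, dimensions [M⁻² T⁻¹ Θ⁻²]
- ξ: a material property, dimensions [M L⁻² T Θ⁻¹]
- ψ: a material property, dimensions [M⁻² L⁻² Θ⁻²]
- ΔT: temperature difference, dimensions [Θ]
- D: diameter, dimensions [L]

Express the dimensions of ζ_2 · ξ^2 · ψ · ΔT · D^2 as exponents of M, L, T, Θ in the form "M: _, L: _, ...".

Collect each base-dimension exponent across the product:
  M: (-2) + 2·(1) + (-2) + (0) + 2·(0) = -2
  L: (0) + 2·(-2) + (-2) + (0) + 2·(1) = -4
  T: (-1) + 2·(1) + (0) + (0) + 2·(0) = 1
  Θ: (-2) + 2·(-1) + (-2) + (1) + 2·(0) = -5
So the dimensions are [M⁻² L⁻⁴ T Θ⁻⁵].

M: -2, L: -4, T: 1, Θ: -5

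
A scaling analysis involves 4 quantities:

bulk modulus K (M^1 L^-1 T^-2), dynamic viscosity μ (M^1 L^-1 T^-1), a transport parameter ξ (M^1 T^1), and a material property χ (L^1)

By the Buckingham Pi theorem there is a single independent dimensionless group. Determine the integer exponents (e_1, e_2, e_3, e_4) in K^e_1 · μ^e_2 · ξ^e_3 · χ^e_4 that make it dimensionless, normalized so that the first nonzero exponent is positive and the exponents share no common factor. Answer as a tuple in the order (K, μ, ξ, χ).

(2, -3, 1, -1)

M: e_1·(1) + e_2·(1) + e_3·(1) + e_4·(0) = 0
L: e_1·(-1) + e_2·(-1) + e_3·(0) + e_4·(1) = 0
T: e_1·(-2) + e_2·(-1) + e_3·(1) + e_4·(0) = 0
Solving this homogeneous linear system for the smallest-integer solution (first nonzero entry positive) gives (2, -3, 1, -1).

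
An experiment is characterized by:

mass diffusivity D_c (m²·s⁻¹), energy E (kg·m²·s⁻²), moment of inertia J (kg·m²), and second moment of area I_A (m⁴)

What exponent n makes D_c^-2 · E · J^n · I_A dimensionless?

-1

Balance the M exponent: (1)·n from J, plus −2·(0) + (1) + (0) = 1 from the rest, must sum to zero.
n + 1 = 0, so n = -1.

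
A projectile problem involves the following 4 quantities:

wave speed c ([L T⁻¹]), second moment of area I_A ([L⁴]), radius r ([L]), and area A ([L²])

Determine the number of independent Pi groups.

There are 4 variables and 2 base dimensions (L, T).
The dimension matrix has rank 2.
Independent dimensionless groups: 4 − 2 = 2.

2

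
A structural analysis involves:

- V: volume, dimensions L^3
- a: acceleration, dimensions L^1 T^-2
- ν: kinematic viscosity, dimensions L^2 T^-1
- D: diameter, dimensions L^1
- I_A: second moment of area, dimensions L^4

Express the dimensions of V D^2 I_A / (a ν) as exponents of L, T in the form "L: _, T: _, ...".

Collect each base-dimension exponent across the product:
  L: (3) − (1) − (2) + 2·(1) + (4) = 6
  T: (0) − (-2) − (-1) + 2·(0) + (0) = 3
So the dimensions are [L⁶ T³].

L: 6, T: 3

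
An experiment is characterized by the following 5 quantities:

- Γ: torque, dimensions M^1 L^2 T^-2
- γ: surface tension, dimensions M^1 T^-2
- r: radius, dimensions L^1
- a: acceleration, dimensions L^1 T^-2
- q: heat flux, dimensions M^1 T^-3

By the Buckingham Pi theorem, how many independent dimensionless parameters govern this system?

There are 5 variables and 3 base dimensions (M, L, T).
The dimension matrix has rank 3.
Independent dimensionless groups: 5 − 3 = 2.

2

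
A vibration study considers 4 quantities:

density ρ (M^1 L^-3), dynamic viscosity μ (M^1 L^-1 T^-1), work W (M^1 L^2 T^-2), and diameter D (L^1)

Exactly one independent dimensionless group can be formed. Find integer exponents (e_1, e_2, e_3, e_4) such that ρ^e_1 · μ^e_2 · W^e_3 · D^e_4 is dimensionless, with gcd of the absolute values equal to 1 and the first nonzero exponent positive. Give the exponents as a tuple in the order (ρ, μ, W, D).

(1, -2, 1, -1)

M: e_1·(1) + e_2·(1) + e_3·(1) + e_4·(0) = 0
L: e_1·(-3) + e_2·(-1) + e_3·(2) + e_4·(1) = 0
T: e_1·(0) + e_2·(-1) + e_3·(-2) + e_4·(0) = 0
Solving this homogeneous linear system for the smallest-integer solution (first nonzero entry positive) gives (1, -2, 1, -1).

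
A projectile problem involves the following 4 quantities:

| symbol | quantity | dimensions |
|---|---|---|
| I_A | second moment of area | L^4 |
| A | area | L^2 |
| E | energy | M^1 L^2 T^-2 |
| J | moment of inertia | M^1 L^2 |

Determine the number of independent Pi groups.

1

There are 4 variables and 3 base dimensions (M, L, T).
The dimension matrix has rank 3.
Independent dimensionless groups: 4 − 3 = 1.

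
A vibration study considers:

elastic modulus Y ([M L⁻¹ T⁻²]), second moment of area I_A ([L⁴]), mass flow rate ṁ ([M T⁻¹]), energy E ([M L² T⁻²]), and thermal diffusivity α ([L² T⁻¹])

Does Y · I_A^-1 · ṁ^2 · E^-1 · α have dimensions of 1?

no

Sum the exponent of each base dimension across the product:
  M: [Y]_M − [I_A]_M + 2·[ṁ]_M − [E]_M + [α]_M = (1) − (0) + 2·(1) − (1) + (0) = 2
  L: [Y]_L − [I_A]_L + 2·[ṁ]_L − [E]_L + [α]_L = (-1) − (4) + 2·(0) − (2) + (2) = -5
  T: [Y]_T − [I_A]_T + 2·[ṁ]_T − [E]_T + [α]_T = (-2) − (0) + 2·(-1) − (-2) + (-1) = -3
Net dimensions [M² L⁻⁵ T⁻³] ≠ [1] — not dimensionless.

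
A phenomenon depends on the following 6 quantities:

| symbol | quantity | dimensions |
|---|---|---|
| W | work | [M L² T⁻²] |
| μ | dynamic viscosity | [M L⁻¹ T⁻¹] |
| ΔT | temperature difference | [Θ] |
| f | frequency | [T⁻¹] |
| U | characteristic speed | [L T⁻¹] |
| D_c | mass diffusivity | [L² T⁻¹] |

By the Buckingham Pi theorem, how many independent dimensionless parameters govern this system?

There are 6 variables and 4 base dimensions (M, L, T, Θ).
The dimension matrix has rank 4.
Independent dimensionless groups: 6 − 4 = 2.

2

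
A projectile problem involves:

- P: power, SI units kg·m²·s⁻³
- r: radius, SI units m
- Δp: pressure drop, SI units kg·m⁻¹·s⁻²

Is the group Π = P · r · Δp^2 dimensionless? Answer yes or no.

no

Sum the exponent of each base dimension across the product:
  M: [P]_M + [r]_M + 2·[Δp]_M = (1) + (0) + 2·(1) = 3
  L: [P]_L + [r]_L + 2·[Δp]_L = (2) + (1) + 2·(-1) = 1
  T: [P]_T + [r]_T + 2·[Δp]_T = (-3) + (0) + 2·(-2) = -7
Net dimensions [M³ L T⁻⁷] ≠ [1] — not dimensionless.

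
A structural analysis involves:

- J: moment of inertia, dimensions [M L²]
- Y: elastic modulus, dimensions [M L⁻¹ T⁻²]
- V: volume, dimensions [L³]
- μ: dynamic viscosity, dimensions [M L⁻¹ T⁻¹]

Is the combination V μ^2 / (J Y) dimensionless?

yes

Sum the exponent of each base dimension across the product:
  M: −[J]_M − [Y]_M + [V]_M + 2·[μ]_M = −(1) − (1) + (0) + 2·(1) = 0
  L: −[J]_L − [Y]_L + [V]_L + 2·[μ]_L = −(2) − (-1) + (3) + 2·(-1) = 0
  T: −[J]_T − [Y]_T + [V]_T + 2·[μ]_T = −(0) − (-2) + (0) + 2·(-1) = 0
All base exponents vanish — dimensionless.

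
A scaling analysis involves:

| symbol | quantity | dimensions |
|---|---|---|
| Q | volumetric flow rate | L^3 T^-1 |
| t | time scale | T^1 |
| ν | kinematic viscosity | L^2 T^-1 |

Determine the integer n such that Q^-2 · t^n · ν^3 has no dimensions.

Balance the T exponent: (1)·n from t, plus −2·(-1) + 3·(-1) = -1 from the rest, must sum to zero.
n − 1 = 0, so n = 1.

1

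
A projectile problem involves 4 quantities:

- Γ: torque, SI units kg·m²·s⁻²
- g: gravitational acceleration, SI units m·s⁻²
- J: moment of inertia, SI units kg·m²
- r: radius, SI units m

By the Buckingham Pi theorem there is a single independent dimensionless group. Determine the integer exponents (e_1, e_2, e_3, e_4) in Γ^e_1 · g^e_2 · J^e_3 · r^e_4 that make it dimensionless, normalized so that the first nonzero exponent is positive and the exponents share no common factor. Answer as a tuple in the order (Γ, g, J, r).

(1, -1, -1, 1)

M: e_1·(1) + e_2·(0) + e_3·(1) + e_4·(0) = 0
L: e_1·(2) + e_2·(1) + e_3·(2) + e_4·(1) = 0
T: e_1·(-2) + e_2·(-2) + e_3·(0) + e_4·(0) = 0
Solving this homogeneous linear system for the smallest-integer solution (first nonzero entry positive) gives (1, -1, -1, 1).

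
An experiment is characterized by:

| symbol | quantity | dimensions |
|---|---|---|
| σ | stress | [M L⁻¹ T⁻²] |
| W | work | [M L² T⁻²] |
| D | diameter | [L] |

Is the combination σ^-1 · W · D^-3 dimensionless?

yes

Sum the exponent of each base dimension across the product:
  M: −[σ]_M + [W]_M − 3·[D]_M = −(1) + (1) − 3·(0) = 0
  L: −[σ]_L + [W]_L − 3·[D]_L = −(-1) + (2) − 3·(1) = 0
  T: −[σ]_T + [W]_T − 3·[D]_T = −(-2) + (-2) − 3·(0) = 0
All base exponents vanish — dimensionless.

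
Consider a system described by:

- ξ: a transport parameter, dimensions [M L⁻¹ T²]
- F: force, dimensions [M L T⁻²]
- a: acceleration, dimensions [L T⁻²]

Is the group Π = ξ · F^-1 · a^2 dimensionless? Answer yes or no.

yes

Sum the exponent of each base dimension across the product:
  M: [ξ]_M − [F]_M + 2·[a]_M = (1) − (1) + 2·(0) = 0
  L: [ξ]_L − [F]_L + 2·[a]_L = (-1) − (1) + 2·(1) = 0
  T: [ξ]_T − [F]_T + 2·[a]_T = (2) − (-2) + 2·(-2) = 0
All base exponents vanish — dimensionless.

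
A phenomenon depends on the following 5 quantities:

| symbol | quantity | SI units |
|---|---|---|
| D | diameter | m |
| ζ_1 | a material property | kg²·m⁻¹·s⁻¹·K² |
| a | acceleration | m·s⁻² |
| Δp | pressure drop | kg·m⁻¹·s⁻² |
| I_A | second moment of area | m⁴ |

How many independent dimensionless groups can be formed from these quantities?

1

There are 5 variables and 4 base dimensions (M, L, T, Θ).
The dimension matrix has rank 4.
Independent dimensionless groups: 5 − 4 = 1.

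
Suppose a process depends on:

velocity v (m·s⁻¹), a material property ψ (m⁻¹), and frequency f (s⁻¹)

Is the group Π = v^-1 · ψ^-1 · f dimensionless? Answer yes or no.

Sum the exponent of each base dimension across the product:
  L: −[v]_L − [ψ]_L + [f]_L = −(1) − (-1) + (0) = 0
  T: −[v]_T − [ψ]_T + [f]_T = −(-1) − (0) + (-1) = 0
All base exponents vanish — dimensionless.

yes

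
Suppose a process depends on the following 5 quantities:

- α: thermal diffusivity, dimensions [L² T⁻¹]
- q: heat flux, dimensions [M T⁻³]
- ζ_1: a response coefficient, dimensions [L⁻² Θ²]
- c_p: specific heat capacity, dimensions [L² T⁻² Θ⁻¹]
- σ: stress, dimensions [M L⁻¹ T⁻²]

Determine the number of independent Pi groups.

There are 5 variables and 4 base dimensions (M, L, T, Θ).
The dimension matrix has rank 4.
Independent dimensionless groups: 5 − 4 = 1.

1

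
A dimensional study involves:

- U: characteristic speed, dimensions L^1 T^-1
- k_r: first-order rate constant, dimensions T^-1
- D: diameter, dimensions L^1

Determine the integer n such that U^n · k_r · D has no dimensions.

Balance the L exponent: (1)·n from U, plus (0) + (1) = 1 from the rest, must sum to zero.
n + 1 = 0, so n = -1.

-1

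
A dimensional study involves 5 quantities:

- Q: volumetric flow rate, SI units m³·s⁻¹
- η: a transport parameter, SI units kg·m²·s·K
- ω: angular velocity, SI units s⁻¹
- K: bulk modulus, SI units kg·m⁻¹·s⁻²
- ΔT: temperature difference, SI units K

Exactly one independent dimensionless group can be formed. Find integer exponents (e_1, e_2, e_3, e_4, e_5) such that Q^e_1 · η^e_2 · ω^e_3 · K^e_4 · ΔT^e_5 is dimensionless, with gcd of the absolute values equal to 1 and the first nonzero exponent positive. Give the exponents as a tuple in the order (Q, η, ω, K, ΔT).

M: e_1·(0) + e_2·(1) + e_3·(0) + e_4·(1) + e_5·(0) = 0
L: e_1·(3) + e_2·(2) + e_3·(0) + e_4·(-1) + e_5·(0) = 0
T: e_1·(-1) + e_2·(1) + e_3·(-1) + e_4·(-2) + e_5·(0) = 0
Θ: e_1·(0) + e_2·(1) + e_3·(0) + e_4·(0) + e_5·(1) = 0
Solving this homogeneous linear system for the smallest-integer solution (first nonzero entry positive) gives (1, -1, -4, 1, 1).

(1, -1, -4, 1, 1)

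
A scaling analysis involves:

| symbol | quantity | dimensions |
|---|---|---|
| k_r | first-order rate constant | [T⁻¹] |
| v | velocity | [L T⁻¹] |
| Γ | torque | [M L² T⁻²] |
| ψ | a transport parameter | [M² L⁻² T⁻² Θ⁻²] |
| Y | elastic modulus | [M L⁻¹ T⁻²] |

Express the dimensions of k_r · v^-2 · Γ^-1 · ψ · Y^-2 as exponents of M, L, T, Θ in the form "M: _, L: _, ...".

Collect each base-dimension exponent across the product:
  M: (0) − 2·(0) − (1) + (2) − 2·(1) = -1
  L: (0) − 2·(1) − (2) + (-2) − 2·(-1) = -4
  T: (-1) − 2·(-1) − (-2) + (-2) − 2·(-2) = 5
  Θ: (0) − 2·(0) − (0) + (-2) − 2·(0) = -2
So the dimensions are [M⁻¹ L⁻⁴ T⁵ Θ⁻²].

M: -1, L: -4, T: 5, Θ: -2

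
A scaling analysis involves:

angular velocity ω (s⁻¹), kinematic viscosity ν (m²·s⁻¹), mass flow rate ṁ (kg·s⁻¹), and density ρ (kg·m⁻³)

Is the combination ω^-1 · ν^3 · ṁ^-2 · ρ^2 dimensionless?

Sum the exponent of each base dimension across the product:
  M: −[ω]_M + 3·[ν]_M − 2·[ṁ]_M + 2·[ρ]_M = −(0) + 3·(0) − 2·(1) + 2·(1) = 0
  L: −[ω]_L + 3·[ν]_L − 2·[ṁ]_L + 2·[ρ]_L = −(0) + 3·(2) − 2·(0) + 2·(-3) = 0
  T: −[ω]_T + 3·[ν]_T − 2·[ṁ]_T + 2·[ρ]_T = −(-1) + 3·(-1) − 2·(-1) + 2·(0) = 0
All base exponents vanish — dimensionless.

yes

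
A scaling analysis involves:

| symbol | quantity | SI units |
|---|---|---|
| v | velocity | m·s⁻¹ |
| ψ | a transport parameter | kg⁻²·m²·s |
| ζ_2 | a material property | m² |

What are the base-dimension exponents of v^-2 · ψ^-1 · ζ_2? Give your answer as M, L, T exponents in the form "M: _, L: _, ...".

M: 2, L: -2, T: 1

Collect each base-dimension exponent across the product:
  M: −2·(0) − (-2) + (0) = 2
  L: −2·(1) − (2) + (2) = -2
  T: −2·(-1) − (1) + (0) = 1
So the dimensions are [M² L⁻² T].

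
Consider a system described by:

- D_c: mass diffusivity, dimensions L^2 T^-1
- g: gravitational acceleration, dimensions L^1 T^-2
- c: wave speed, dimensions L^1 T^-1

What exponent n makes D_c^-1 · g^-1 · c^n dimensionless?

3

Balance the L exponent: (1)·n from c, plus −(2) − (1) = -3 from the rest, must sum to zero.
n − 3 = 0, so n = 3.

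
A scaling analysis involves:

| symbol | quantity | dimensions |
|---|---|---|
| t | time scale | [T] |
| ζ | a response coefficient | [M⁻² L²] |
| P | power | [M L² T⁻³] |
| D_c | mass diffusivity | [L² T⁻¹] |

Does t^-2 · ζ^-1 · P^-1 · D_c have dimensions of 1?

Sum the exponent of each base dimension across the product:
  M: −2·[t]_M − [ζ]_M − [P]_M + [D_c]_M = −2·(0) − (-2) − (1) + (0) = 1
  L: −2·[t]_L − [ζ]_L − [P]_L + [D_c]_L = −2·(0) − (2) − (2) + (2) = -2
  T: −2·[t]_T − [ζ]_T − [P]_T + [D_c]_T = −2·(1) − (0) − (-3) + (-1) = 0
Net dimensions [M L⁻²] ≠ [1] — not dimensionless.

no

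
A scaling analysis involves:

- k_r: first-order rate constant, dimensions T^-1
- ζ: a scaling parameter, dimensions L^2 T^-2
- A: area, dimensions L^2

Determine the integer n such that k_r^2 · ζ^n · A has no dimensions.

-1

Balance the L exponent: (2)·n from ζ, plus 2·(0) + (2) = 2 from the rest, must sum to zero.
2n + 2 = 0, so n = -1.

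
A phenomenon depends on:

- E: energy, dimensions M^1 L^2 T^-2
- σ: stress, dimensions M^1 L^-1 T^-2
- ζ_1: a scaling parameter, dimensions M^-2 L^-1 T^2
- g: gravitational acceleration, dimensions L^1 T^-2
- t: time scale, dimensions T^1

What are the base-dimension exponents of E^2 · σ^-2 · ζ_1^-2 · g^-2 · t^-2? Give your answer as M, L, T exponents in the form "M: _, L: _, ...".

Collect each base-dimension exponent across the product:
  M: 2·(1) − 2·(1) − 2·(-2) − 2·(0) − 2·(0) = 4
  L: 2·(2) − 2·(-1) − 2·(-1) − 2·(1) − 2·(0) = 6
  T: 2·(-2) − 2·(-2) − 2·(2) − 2·(-2) − 2·(1) = -2
So the dimensions are [M⁴ L⁶ T⁻²].

M: 4, L: 6, T: -2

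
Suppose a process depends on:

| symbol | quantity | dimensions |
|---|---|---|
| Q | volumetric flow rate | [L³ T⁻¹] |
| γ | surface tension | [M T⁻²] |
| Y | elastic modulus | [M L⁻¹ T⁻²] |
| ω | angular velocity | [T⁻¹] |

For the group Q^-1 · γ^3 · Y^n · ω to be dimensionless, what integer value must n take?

Balance the M exponent: (1)·n from Y, plus −(0) + 3·(1) + (0) = 3 from the rest, must sum to zero.
n + 3 = 0, so n = -3.

-3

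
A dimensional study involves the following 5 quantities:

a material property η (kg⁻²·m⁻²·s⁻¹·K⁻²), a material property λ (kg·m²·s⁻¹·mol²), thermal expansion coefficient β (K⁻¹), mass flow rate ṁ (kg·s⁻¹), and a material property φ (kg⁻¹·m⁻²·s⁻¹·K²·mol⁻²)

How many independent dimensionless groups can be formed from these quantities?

0

There are 5 variables and 5 base dimensions (M, L, T, Θ, N).
The dimension matrix has rank 5.
Independent dimensionless groups: 5 − 5 = 0.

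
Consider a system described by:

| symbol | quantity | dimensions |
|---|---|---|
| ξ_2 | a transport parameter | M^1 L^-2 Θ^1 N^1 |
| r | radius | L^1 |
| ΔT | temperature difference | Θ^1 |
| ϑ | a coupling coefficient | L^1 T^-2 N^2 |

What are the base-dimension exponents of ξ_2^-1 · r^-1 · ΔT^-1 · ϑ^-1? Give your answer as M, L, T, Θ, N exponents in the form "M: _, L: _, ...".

M: -1, L: 0, T: 2, Θ: -2, N: -3

Collect each base-dimension exponent across the product:
  M: −(1) − (0) − (0) − (0) = -1
  L: −(-2) − (1) − (0) − (1) = 0
  T: −(0) − (0) − (0) − (-2) = 2
  Θ: −(1) − (0) − (1) − (0) = -2
  N: −(1) − (0) − (0) − (2) = -3
So the dimensions are [M⁻¹ T² Θ⁻² N⁻³].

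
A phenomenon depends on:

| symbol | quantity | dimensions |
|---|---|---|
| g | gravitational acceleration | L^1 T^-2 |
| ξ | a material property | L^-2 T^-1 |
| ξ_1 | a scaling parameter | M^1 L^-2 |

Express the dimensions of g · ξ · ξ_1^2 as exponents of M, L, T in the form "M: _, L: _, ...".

Collect each base-dimension exponent across the product:
  M: (0) + (0) + 2·(1) = 2
  L: (1) + (-2) + 2·(-2) = -5
  T: (-2) + (-1) + 2·(0) = -3
So the dimensions are [M² L⁻⁵ T⁻³].

M: 2, L: -5, T: -3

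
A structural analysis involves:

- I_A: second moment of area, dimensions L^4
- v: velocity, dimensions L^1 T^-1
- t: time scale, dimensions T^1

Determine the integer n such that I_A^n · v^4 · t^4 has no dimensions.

Balance the L exponent: (4)·n from I_A, plus 4·(1) + 4·(0) = 4 from the rest, must sum to zero.
4n + 4 = 0, so n = -1.

-1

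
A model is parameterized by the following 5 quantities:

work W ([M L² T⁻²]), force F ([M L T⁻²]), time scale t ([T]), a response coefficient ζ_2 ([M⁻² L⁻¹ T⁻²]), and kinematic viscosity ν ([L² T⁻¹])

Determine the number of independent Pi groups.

2

There are 5 variables and 3 base dimensions (M, L, T).
The dimension matrix has rank 3.
Independent dimensionless groups: 5 − 3 = 2.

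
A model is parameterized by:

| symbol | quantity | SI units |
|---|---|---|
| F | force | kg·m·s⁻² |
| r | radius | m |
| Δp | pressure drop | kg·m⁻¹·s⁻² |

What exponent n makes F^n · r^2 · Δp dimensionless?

Balance the M exponent: (1)·n from F, plus 2·(0) + (1) = 1 from the rest, must sum to zero.
n + 1 = 0, so n = -1.

-1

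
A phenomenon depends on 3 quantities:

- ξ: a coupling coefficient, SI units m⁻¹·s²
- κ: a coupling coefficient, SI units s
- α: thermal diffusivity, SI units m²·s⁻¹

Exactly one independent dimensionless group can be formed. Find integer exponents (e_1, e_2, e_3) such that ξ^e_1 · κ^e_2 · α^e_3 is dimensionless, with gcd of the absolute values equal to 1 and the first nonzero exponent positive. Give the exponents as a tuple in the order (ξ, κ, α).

L: e_1·(-1) + e_2·(0) + e_3·(2) = 0
T: e_1·(2) + e_2·(1) + e_3·(-1) = 0
Solving this homogeneous linear system for the smallest-integer solution (first nonzero entry positive) gives (2, -3, 1).

(2, -3, 1)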